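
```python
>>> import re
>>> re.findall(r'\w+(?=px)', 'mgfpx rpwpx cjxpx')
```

The `(?=…)`/`(?<=…)` assertion just peeks at neighbouring text; it doesn't advance the match position.
Scanning left to right: at [0:3] → 'mgf'; at [6:9] → 'rpw'; at [12:15] → 'cjx'.
With no groups in the pattern, `findall` gives back each whole match — 3 here.

['mgf', 'rpw', 'cjx']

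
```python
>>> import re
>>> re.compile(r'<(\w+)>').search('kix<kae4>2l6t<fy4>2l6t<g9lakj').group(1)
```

'kae4'

`search` walks the string left to right and returns the first match it finds.
The match spans [3:9] → '<kae4>'.
Captured: group 1 = 'kae4'.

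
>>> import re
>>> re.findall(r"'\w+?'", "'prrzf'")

Since nothing is captured, `findall` lists the 1 matched substring directly.

["'prrzf'"]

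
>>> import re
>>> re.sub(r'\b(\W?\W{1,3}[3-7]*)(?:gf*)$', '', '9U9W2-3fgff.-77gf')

Every occurrence is swapped for ''.

'9U9W2-3fgff'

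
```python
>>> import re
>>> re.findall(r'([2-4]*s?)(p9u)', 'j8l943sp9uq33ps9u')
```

This matches zero or more of a character in [2-4], then optionally a literal 's' (captured); then the literal 'p9', then the literal 'u' (captured).
Scanning left to right: at [4:10] match '43sp9u', groups = ('43s', 'p9u').
2 groups means the one result is a tuple of 2 captured strings — 1 here.

[('43s', 'p9u')]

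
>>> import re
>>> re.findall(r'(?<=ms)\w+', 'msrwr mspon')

The positive lookaround only admits positions where the adjacent text matches; those characters stay outside the span.
With no groups in the pattern, `findall` gives back each whole match — 2 here.

['rwr', 'pon']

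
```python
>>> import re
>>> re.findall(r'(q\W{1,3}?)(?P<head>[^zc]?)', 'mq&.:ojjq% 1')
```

Lazy quantifiers expand one character at a time until the remainder of the pattern can match.
Multiple groups make `findall` return tuples — one 2-tuple for each match.

[('q&', '.'), ('q%', ' ')]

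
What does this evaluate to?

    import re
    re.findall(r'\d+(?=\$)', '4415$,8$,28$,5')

The `(?=…)`/`(?<=…)` assertion just peeks at neighbouring text; it doesn't advance the match position.
Scanning left to right: at [0:4] → '4415'; at [6:7] → '8'; at [9:11] → '28'.
With no groups in the pattern, `findall` gives back each whole match — 3 here.

['4415', '8', '28']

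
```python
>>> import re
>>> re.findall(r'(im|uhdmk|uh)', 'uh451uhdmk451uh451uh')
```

['uh', 'uhdmk', 'uh', 'uh']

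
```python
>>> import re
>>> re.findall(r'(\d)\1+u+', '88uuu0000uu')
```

['8', '0']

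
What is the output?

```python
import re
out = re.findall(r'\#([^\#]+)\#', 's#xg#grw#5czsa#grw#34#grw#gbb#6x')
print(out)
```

Walking the string: at [1:5] match '#xg#', group 1 = 'xg'; at [8:15] match '#5czsa#', group 1 = '5czsa'; at [18:22] match '#34#', group 1 = '34'; at [25:30] match '#gbb#', group 1 = 'gbb'.
Because there's exactly one group, `findall` drops the full match and keeps group 1 from each hit.

['xg', '5czsa', '34', 'gbb']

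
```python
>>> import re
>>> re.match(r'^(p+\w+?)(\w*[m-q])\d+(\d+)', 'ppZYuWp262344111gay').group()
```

'ppZYuWp262344111'

With `match`, the pattern is implicitly anchored at the beginning.
The match spans [0:16] → 'ppZYuWp262344111'.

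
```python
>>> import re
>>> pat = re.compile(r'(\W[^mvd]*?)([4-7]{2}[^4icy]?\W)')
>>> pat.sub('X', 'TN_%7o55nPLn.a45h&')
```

Pattern: a non-word character, then zero or more of any character except [mvd] (lazy) (captured); then exactly 2 of a character in [4-7], then optionally any character except [4icy], then a non-word character (captured).
Matches: at [3:18] → '%7o55nPLn.a45h&'.
`sub` substitutes 'X' at each match site.

'TN_X'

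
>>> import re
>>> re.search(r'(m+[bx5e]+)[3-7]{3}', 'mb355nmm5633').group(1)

'mb'

This matches one or more of a literal 'm', then one or more of one of [bx5e] (captured); then exactly 3 of a character in [3-7].
`re.search` tries every starting position until one works.
The match spans [0:5] → 'mb355'.
Captured: group 1 = 'mb'.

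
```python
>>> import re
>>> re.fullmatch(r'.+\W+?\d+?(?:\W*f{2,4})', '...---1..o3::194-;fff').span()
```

The pattern matches one or more of any character; then one or more of a non-word character (lazy); then one or more of a digit (lazy); then zero or more of a non-word character, then 2 to 4 of the literal 'f' (non-capturing group).
`fullmatch` succeeds only if the pattern covers the string from start to end.
The match spans [0:21] → '...---1..o3::194-;fff'.

(0, 21)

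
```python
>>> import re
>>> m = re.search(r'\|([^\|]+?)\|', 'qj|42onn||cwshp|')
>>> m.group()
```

`re.search` scans for the first position where the pattern succeeds.
The match spans [2:9] → '|42onn|'.
Captured: group 1 = '42onn'.

'|42onn|'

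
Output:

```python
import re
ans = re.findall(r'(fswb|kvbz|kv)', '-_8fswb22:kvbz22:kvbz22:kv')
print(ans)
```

['fswb', 'kvbz', 'kvbz', 'kv']

`|` is ordered: at each position the engine commits to the first alternative that works.
Matches: at [3:7] match 'fswb', group 1 = 'fswb'; at [10:14] match 'kvbz', group 1 = 'kvbz'; at [17:21] match 'kvbz', group 1 = 'kvbz'; at [24:26] match 'kv', group 1 = 'kv'.
`findall` collects group 1 from each match (4 total).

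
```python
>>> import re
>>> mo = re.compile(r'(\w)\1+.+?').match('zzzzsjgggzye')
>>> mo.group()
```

'zzzzs'

The backreference `\1` re-matches whatever the first group consumed, character for character.
`re.match` only tries the pattern at the start of the string.
The match spans [0:5] → 'zzzzs'.
Captured: group 1 = 'z'.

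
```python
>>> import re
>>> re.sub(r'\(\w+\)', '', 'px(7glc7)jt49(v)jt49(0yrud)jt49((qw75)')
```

'pxjt49jt49jt49('

Matches: at [2:9] → '(7glc7)'; at [13:16] → '(v)'; at [20:27] → '(0yrud)'; at [32:38] → '(qw75)'.
Every occurrence is swapped for ''.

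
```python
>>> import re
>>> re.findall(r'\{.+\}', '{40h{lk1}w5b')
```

['{40h{lk1}']

With no groups in the pattern, `findall` gives back each whole match — 1 here.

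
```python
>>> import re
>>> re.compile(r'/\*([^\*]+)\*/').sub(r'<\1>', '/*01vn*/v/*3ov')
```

Matches: at [0:8] → '/*01vn*/'.
The replacement refers to a captured group, so each match is rewritten using its own captured text.

'<01vn>v/*3ov'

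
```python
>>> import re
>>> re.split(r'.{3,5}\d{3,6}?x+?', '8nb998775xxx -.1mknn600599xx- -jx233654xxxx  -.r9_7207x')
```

['', 'xx -.', 'x', 'xxx  ', '']

`split` removes every match and returns the 5 fragments in between.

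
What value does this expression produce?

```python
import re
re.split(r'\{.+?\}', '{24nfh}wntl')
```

Matches to split on: at [0:7] → '{24nfh}'.
Splitting on the pattern gives 2 pieces.

['', 'wntl']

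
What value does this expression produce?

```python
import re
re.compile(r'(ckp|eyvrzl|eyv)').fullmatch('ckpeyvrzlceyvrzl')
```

None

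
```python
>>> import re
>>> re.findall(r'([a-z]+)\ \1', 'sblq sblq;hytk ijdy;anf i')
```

`\1` is not a pattern — it's the concrete string captured by group 1, re-applied verbatim.
One capturing group, so `findall` returns just the captured substring from the one match — 1 in all.

['sblq']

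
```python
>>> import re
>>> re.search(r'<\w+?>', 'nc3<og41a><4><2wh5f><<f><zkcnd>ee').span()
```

(3, 10)

The match spans [3:10] → '<og41a>'.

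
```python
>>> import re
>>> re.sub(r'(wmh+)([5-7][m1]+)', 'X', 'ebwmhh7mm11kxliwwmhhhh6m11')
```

'ebXkxliwX'

The pattern matches the literal 'wm', then one or more of a literal 'h' (captured); then a character in [5-7], then one or more of one of [m1] (captured).
Matches: at [2:11] → 'wmhh7mm11'; at [16:26] → 'wmhhhh6m11'.
`sub` substitutes 'X' at each match site.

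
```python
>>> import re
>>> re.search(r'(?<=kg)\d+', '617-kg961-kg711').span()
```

(6, 9)

Because the assertion is zero-width, the text it checks is not consumed and won't appear in the result.
The match spans [6:9] → '961'.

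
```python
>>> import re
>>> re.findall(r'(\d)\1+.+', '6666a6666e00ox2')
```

`\1` is not a pattern — it's the concrete string captured by group 1, re-applied verbatim.
Walking the string: at [0:15] match '6666a6666e00ox2', group 1 = '6'.
Because there's exactly one group, `findall` drops the full match and keeps group 1 from the one hit.

['6']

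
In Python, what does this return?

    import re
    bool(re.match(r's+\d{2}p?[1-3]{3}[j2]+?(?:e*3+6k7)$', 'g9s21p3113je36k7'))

False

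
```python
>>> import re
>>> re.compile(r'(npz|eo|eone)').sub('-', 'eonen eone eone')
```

Alternation tries branches left to right and keeps the first one that lets the overall match succeed at that position.
Matches: at [0:2] → 'eo'; at [6:8] → 'eo'; at [11:13] → 'eo'.
Every occurrence is swapped for '-'.

'-nen -ne -ne'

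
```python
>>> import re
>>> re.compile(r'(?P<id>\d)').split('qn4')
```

['qn', '4', '']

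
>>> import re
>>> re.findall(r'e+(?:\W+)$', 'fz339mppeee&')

['eee&']

The pattern matches one or more of a literal 'e'; then one or more of a non-word character (non-capturing group); then anchored at the end.
With no groups in the pattern, `findall` gives back each whole match — 1 here.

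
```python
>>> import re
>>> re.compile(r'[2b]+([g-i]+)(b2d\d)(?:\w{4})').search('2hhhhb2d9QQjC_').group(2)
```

'b2d9'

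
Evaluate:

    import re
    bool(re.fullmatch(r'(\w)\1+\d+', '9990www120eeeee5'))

False

A backreference is literal: `\1` must see the identical characters the first group matched.
`re.fullmatch` requires the pattern to consume the entire string.
Here the pattern can't cover the whole string, so the call returns None, and `bool(None)` is False.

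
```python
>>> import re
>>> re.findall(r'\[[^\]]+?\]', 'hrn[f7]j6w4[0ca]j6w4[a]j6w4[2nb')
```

['[f7]', '[0ca]', '[a]']

Matches: at [3:7] → '[f7]'; at [11:16] → '[0ca]'; at [20:23] → '[a]'.
No capturing groups, so `findall` returns the 3 full match strings.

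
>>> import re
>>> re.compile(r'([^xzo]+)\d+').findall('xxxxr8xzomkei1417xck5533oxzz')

['r', 'mkei141', 'ck553']

Pattern: one or more of any character except [xzo] (captured); then one or more of a digit.
Scanning left to right: at [4:6] match 'r8', group 1 = 'r'; at [9:17] match 'mkei1417', group 1 = 'mkei141'; at [18:24] match 'ck5533', group 1 = 'ck553'.
`findall` collects group 1 from each match (3 total).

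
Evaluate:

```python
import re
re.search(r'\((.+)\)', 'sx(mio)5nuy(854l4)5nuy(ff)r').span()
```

Unlike `match`, `search` isn't anchored — it looks for the pattern anywhere in the string.
The match spans [2:26] → '(mio)5nuy(854l4)5nuy(ff)'.
Captured: group 1 = 'mio)5nuy(854l4)5nuy(ff'.

(2, 26)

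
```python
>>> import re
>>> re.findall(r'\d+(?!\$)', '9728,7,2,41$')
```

['9728', '7', '2', '4']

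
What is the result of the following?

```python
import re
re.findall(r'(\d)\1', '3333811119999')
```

['3', '3', '1', '1', '9', '9']

A backreference is literal: `\1` must see the identical characters the first group matched.
Walking the string: at [0:2] match '33', group 1 = '3'; at [2:4] match '33', group 1 = '3'; at [5:7] match '11', group 1 = '1'; at [7:9] match '11', group 1 = '1'; at [9:11] match '99', group 1 = '9'; ….
With a single group, `findall` returns only what that group captured — 6 items.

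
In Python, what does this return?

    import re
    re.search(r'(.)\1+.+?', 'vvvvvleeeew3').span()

After group 1 captures some text, `\1` only succeeds where that same text appears again.
Unlike `match`, `search` isn't anchored — it looks for the pattern anywhere in the string.
The match spans [0:6] → 'vvvvvl'.
Captured: group 1 = 'v'.

(0, 6)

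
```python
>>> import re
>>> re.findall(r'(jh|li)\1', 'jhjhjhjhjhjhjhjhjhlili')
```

`\1` has to match the exact text group 1 already captured.
Scanning left to right: at [0:4] match 'jhjh', group 1 = 'jh'; at [4:8] match 'jhjh', group 1 = 'jh'; at [8:12] match 'jhjh', group 1 = 'jh'; at [12:16] match 'jhjh', group 1 = 'jh'; at [18:22] match 'lili', group 1 = 'li'.
With a single group, `findall` returns only what that group captured — 5 items.

['jh', 'jh', 'jh', 'jh', 'li']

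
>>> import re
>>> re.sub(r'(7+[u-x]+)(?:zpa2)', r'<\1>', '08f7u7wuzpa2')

The pattern matches one or more of the literal '7', then one or more of a character in [u-x] (captured); then the literal 'zp', then the literal 'a2' (non-capturing group).
Matches: at [5:12] → '7wuzpa2'.
`\1` in the replacement pulls in group 1's text for each match.

'08f7u<7wu>'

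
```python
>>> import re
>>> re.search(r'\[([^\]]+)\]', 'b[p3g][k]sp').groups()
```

The match spans [1:6] → '[p3g]'.
Captured: group 1 = 'p3g'.

('p3g',)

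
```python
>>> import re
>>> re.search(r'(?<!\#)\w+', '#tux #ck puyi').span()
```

The negative lookaround is zero-width — it rules out positions where the adjacent text would match, without consuming anything.
The match spans [2:4] → 'ux'.

(2, 4)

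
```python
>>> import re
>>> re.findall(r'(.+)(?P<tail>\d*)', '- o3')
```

[('- o3', '')]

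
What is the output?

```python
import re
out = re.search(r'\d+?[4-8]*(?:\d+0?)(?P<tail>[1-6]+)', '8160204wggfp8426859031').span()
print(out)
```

(0, 7)

The pattern matches one or more of a digit (lazy), then zero or more of a character in [4-8]; then one or more of a digit, then optionally the literal '0' (non-capturing group); then one or more of a character in [1-6] (captured as 'tail').
`re.search` scans for the first position where the pattern succeeds.
The match spans [0:7] → '8160204'.
Captured: group 1 = '4'.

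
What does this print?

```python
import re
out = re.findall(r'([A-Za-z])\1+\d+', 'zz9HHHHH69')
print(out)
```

['z', 'H']

The backreference `\1` re-matches whatever the first group consumed, character for character.
One capturing group, so `findall` returns just the captured substring from each match — 2 in all.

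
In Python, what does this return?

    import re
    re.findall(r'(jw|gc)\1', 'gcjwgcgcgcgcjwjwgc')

['gc', 'gc', 'jw']

The backreference `\1` re-matches whatever the first group consumed, character for character.
Walking the string: at [4:8] match 'gcgc', group 1 = 'gc'; at [8:12] match 'gcgc', group 1 = 'gc'; at [12:16] match 'jwjw', group 1 = 'jw'.
`findall` collects group 1 from each match (3 total).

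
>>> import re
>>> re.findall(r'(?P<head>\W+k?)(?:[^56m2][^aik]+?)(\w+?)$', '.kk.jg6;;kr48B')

This matches one or more of a non-word character, then optionally the literal 'k' (captured as 'head'); then any character except [56m2], then one or more of any character except [aik] (lazy) (non-capturing group); then one or more of a word character (lazy) (captured); then anchored at the end.
Walking the string: at [0:14] match '.kk.jg6;;kr48B', groups = ('.k', 'kr48B').
`findall` packs the 2 group values into a tuple for every match.

[('.k', 'kr48B')]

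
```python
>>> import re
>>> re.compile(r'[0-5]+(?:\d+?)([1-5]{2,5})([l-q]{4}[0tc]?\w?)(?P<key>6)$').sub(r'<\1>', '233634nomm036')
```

'<34>'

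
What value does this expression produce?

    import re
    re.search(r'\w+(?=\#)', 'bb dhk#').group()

The positive lookaround only admits positions where the adjacent text matches; those characters stay outside the span.
`re.search` tries every starting position until one works.
The match spans [3:6] → 'dhk'.

'dhk'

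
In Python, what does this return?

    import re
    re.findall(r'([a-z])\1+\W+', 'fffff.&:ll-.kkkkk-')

['f', 'l', 'k']

The backreference `\1` re-matches whatever the first group consumed, character for character.
`findall` collects group 1 from each match (3 total).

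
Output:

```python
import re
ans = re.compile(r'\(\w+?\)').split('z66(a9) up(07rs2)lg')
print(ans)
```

['z66', ' up', 'lg']

The string is cut at each match, leaving 3 pieces.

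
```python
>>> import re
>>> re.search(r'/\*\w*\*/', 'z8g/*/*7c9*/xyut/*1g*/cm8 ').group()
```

'/*7c9*/'

Unlike `match`, `search` isn't anchored — it looks for the pattern anywhere in the string.
The match spans [5:12] → '/*7c9*/'.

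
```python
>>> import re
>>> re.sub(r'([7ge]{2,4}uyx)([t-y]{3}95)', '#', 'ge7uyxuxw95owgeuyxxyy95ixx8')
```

'#ow#ixx8'

Pattern: 2 to 4 of one of [7ge], then the literal 'uyx' (captured); then exactly 3 of a character in [t-y], then the literal '95' (captured).
Matches: at [0:11] → 'ge7uyxuxw95'; at [13:23] → 'geuyxxyy95'.
Every occurrence is swapped for '#'.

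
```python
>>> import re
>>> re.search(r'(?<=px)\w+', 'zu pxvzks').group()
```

'vzks'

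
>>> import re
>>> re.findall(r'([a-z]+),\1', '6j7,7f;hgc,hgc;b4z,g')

['hgc']

`\1` is not a pattern — it's the concrete string captured by group 1, re-applied verbatim.
Matches: at [7:14] match 'hgc,hgc', group 1 = 'hgc'.
`findall` collects group 1 from the one match (1 total).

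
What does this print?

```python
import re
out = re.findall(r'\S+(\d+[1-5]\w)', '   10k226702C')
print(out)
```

Pattern: one or more of a non-whitespace character; then one or more of a digit, then a character in [1-5], then a word character (captured).
Because there's exactly one group, `findall` drops the full match and keeps group 1 from the one hit.

['02C']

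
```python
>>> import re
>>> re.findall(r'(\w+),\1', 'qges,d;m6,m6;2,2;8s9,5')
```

['m6', '2']

`\1` has to match the exact text group 1 already captured.
With a single group, `findall` returns only what that group captured — 2 items.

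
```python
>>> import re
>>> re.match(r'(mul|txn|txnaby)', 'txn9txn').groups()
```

The match spans [0:3] → 'txn'.
Captured: group 1 = 'txn'.

('txn',)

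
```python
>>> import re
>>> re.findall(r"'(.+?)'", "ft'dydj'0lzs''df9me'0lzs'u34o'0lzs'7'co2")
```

Lazy quantifiers expand one character at a time until the remainder of the pattern can match.
Scanning left to right: at [2:8] match "'dydj'", group 1 = 'dydj'; at [12:20] match "''df9me'", group 1 = "'df9me"; at [24:30] match "'u34o'", group 1 = 'u34o'; at [34:37] match "'7'", group 1 = '7'.
`findall` collects group 1 from each match (4 total).

['dydj', "'df9me", 'u34o', '7']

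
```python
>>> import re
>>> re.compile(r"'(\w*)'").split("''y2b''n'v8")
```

['', '', 'y2b', '', "n'v8"]

The group in the pattern means `split` returns the separators' captures alongside the pieces.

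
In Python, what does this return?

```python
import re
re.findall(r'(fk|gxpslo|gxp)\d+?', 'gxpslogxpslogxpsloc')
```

[]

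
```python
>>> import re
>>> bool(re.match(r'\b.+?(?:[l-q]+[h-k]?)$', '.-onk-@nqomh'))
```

This matches a word boundary (`\b`, zero-width); then one or more of any character (lazy); then one or more of a character in [l-q], then optionally a character in [h-k] (non-capturing group); then anchored at the end.
`match` is anchored at position 0; if the pattern doesn't fit there, it returns None.
Here the string doesn't start with a match, so the call returns None, and `bool(None)` is False.

False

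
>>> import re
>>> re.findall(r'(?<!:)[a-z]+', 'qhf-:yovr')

['qhf', 'ovr']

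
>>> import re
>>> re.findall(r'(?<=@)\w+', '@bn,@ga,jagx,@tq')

The lookaround is zero-width — it requires the adjacent text to match without consuming it, so the asserted text isn't part of the match.
Scanning left to right: at [1:3] → 'bn'; at [5:7] → 'ga'; at [14:16] → 'tq'.
No capturing groups, so `findall` returns the 3 full match strings.

['bn', 'ga', 'tq']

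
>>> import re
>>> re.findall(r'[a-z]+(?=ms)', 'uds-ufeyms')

['ufey']

Because the assertion is zero-width, the text it checks is not consumed and won't appear in the result.
No capturing groups, so `findall` returns the 1 full match string.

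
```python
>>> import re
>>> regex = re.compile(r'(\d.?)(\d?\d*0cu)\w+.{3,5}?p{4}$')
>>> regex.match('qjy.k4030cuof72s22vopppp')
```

None

With `match`, the pattern is implicitly anchored at the beginning.
Here the string doesn't start with a match, so the call returns None.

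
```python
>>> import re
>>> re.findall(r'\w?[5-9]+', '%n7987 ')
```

Since nothing is captured, `findall` lists the 1 matched substring directly.

['n7987']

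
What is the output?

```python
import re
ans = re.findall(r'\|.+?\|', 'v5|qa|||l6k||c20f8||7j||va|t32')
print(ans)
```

['|qa|', '||l6k|', '|c20f8|', '|7j|', '|va|']

No capturing groups, so `findall` returns the 5 full match strings.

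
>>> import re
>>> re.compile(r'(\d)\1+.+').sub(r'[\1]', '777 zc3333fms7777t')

After group 1 captures some text, `\1` only succeeds where that same text appears again.
Matches: at [0:18] → '777 zc3333fms7777t'.
`\1` in the replacement pulls in group 1's text for each match.

'[7]'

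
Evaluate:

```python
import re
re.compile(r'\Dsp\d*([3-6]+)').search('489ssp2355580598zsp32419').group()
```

'ssp23555805'

Pattern: a non-digit, then the literal 'sp', then zero or more of a digit; then one or more of a character in [3-6] (captured).
`search` walks the string left to right and returns the first match it finds.
The match spans [3:14] → 'ssp23555805'.
Captured: group 1 = '5'.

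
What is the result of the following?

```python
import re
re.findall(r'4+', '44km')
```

['44']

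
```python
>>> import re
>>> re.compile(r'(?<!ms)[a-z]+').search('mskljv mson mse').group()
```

`(?!…)`/`(?<!…)` only lets a position through if the neighbouring text does NOT match; no characters are consumed.
Unlike `match`, `search` isn't anchored — it looks for the pattern anywhere in the string.
The match spans [0:6] → 'mskljv'.

'mskljv'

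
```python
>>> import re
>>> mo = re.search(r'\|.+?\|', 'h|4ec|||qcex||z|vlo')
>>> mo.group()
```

'|4ec|'

The match spans [1:6] → '|4ec|'.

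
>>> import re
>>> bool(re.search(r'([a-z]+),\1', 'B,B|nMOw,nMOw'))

`\1` has to match the exact text group 1 already captured.
Here the pattern never matches, so the call returns None, and `bool(None)` is False.

False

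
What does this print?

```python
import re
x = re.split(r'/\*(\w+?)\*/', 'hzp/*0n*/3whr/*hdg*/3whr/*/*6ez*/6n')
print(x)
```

The group in the pattern means `split` returns the separators' captures alongside the pieces.

['hzp', '0n', '3whr', 'hdg', '3whr/*', '6ez', '6n']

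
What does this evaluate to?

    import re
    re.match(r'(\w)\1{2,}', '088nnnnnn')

`\1` has to match the exact text group 1 already captured.
With `match`, the pattern is implicitly anchored at the beginning.
Here the string doesn't start with a match, so the call returns None.

None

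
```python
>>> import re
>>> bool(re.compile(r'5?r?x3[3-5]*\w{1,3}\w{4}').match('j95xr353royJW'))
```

With `match`, the pattern is implicitly anchored at the beginning.
Here the pattern fails at index 0, so the call returns None, and `bool(None)` is False.

False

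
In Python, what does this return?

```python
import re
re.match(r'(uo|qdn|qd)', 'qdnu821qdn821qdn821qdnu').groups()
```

('qdn',)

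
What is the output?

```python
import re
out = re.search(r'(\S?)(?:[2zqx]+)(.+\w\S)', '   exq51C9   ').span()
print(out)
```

(3, 10)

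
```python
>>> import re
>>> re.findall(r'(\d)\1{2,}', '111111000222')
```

The backreference `\1` re-matches whatever the first group consumed, character for character.
Matches: at [0:6] match '111111', group 1 = '1'; at [6:9] match '000', group 1 = '0'; at [9:12] match '222', group 1 = '2'.
One capturing group, so `findall` returns just the captured substring from each match — 3 in all.

['1', '0', '2']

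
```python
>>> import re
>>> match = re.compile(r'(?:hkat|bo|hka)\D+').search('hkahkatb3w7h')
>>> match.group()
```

The match spans [0:8] → 'hkahkatb'.

'hkahkatb'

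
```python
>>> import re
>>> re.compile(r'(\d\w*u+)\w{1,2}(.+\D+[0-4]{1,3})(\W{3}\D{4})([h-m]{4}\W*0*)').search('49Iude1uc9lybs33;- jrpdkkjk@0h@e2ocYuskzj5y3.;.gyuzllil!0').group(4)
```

Pattern: a digit, then zero or more of a word character, then one or more of a literal 'u' (captured); then 1 to 2 of a word character; then one or more of any character, then one or more of a non-digit, then 1 to 3 of a character in [0-4] (captured); then exactly 3 of a non-word character, then exactly 4 of a non-digit (captured); then exactly 4 of a character in [h-m], then zero or more of a non-word character, then zero or more of a literal '0' (captured).
`re.search` tries every starting position until one works.
The match spans [0:57] → '49Iude1uc9lybs33;- jrpdkkjk@0h@e2ocYuskzj5y3.;.gyuzllil!0'.
Captured: group 1 = '49Iude1u', group 2 = 'lybs33;- jrpdkkjk@0h@e2ocYuskzj5y3', group 3 = '.;.gyuz', group 4 = 'llil!0'.

'llil!0'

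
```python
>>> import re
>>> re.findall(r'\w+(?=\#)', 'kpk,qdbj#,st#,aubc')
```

['qdbj', 'st']

The lookaround is zero-width — it requires the adjacent text to match without consuming it, so the asserted text isn't part of the match.
Walking the string: at [4:8] → 'qdbj'; at [10:12] → 'st'.
`findall` yields the raw match text (2 of them) because the pattern has no groups.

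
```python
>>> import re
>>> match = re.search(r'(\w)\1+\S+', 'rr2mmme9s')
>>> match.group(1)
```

The match spans [0:9] → 'rr2mmme9s'.
Captured: group 1 = 'r'.

'r'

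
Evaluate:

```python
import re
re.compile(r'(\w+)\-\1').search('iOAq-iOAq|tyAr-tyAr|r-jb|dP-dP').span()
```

The backreference `\1` re-matches whatever the first group consumed, character for character.
`search` walks the string left to right and returns the first match it finds.
The match spans [0:9] → 'iOAq-iOAq'.
Captured: group 1 = 'iOAq'.

(0, 9)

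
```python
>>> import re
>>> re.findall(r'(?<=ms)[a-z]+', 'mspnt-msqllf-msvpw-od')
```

['pnt', 'qllf', 'vpw']

Because the assertion is zero-width, the text it checks is not consumed and won't appear in the result.
Matches: at [2:5] → 'pnt'; at [8:12] → 'qllf'; at [15:18] → 'vpw'.
Since nothing is captured, `findall` lists the 3 matched substrings directly.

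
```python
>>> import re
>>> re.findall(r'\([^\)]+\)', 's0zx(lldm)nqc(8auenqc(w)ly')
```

['(lldm)', '(8auenqc(w)']

Scanning left to right: at [4:10] → '(lldm)'; at [13:24] → '(8auenqc(w)'.
No capturing groups, so `findall` returns the 2 full match strings.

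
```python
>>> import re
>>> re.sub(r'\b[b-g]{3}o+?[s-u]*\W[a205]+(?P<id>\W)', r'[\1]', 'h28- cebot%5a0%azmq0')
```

'h28- [%]azmq0'

This matches a word boundary (`\b`, zero-width); then exactly 3 of a character in [b-g], then one or more of the literal 'o' (lazy); then zero or more of a character in [s-u]; then a non-word character, then one or more of one of [a205]; then a non-word character (captured as 'id').
`\1` in the replacement pulls in group 1's text for each match.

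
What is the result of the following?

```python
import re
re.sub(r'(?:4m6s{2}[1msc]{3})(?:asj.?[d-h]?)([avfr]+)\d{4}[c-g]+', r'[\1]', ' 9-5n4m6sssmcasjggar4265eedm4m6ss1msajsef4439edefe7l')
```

Pattern: the literal '4m6', then exactly 2 of the literal 's', then exactly 3 of one of [1msc] (non-capturing group); then the literal 'asj', then optionally any character, then optionally a character in [d-h] (non-capturing group); then one or more of one of [avfr] (captured); then exactly 4 of a digit, then one or more of a character in [c-g].
Matches: at [5:27] → '4m6sssmcasjggar4265eed'.
`\1` in the replacement pulls in group 1's text for each match.

' 9-5n[ar]m4m6ss1msajsef4439edefe7l'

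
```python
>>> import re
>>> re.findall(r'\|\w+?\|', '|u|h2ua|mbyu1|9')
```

['|u|', '|mbyu1|']

Scanning left to right: at [0:3] → '|u|'; at [7:14] → '|mbyu1|'.
`findall` yields the raw match text (2 of them) because the pattern has no groups.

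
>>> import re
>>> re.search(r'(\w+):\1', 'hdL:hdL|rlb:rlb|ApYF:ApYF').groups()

The match spans [0:7] → 'hdL:hdL'.
Captured: group 1 = 'hdL'.

('hdL',)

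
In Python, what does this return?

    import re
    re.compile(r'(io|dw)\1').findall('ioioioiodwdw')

['io', 'io', 'dw']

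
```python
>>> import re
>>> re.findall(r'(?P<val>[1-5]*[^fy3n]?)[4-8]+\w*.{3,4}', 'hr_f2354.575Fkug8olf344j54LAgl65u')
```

The pattern matches zero or more of a character in [1-5], then optionally any character except [fy3n] (captured as 'val'); then one or more of a character in [4-8]; then zero or more of a word character, then 3 to 4 of any character.
Walking the string: at [4:33] match '2354.575Fkug8olf344j54LAgl65u', group 1 = '2354.'.
With a single group, `findall` returns only what that group captured — 1 item.

['2354.']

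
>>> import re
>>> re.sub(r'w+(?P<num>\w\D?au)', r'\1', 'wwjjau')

'jjau'

The pattern matches one or more of a literal 'w'; then a word character, then optionally a non-digit, then the literal 'au' (captured as 'num').
Matches: at [0:6] → 'wwjjau'.
The replacement refers to a captured group, so each match is rewritten using its own captured text.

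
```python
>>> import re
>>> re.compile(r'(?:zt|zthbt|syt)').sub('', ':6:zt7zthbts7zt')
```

Alternation isn't longest-match — the leftmost alternative that fits at this position is chosen.
`sub` substitutes '' at each match site.

':6:7hbts7'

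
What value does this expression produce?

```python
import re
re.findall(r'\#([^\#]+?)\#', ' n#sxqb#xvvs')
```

Because there's exactly one group, `findall` drops the full match and keeps group 1 from the one hit.

['sxqb']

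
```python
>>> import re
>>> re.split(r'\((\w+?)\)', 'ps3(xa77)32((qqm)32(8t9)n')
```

Matches to split on: at [3:9] → '(xa77)'; at [12:17] → '(qqm)'; at [19:24] → '(8t9)'.
`re.split` interleaves the captured-group text with the surrounding fragments.

['ps3', 'xa77', '32(', 'qqm', '32', '8t9', 'n']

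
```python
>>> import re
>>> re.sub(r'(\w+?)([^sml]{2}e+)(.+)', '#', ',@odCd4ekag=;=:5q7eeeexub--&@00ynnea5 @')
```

',@#'

Pattern: one or more of a word character (lazy) (captured); then exactly 2 of any character except [sml], then one or more of the literal 'e' (captured); then one or more of any character (captured).
Matches: at [2:39] → 'odCd4ekag=;=:5q7eeeexub--&@00ynnea5 @'.
Every occurrence is swapped for '#'.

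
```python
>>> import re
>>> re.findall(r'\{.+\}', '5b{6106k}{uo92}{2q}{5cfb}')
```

No capturing groups, so `findall` returns the 1 full match string.

['{6106k}{uo92}{2q}{5cfb}']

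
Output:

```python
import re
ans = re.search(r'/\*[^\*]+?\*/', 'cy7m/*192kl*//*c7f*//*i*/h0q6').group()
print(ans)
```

`search` walks the string left to right and returns the first match it finds.
The match spans [4:13] → '/*192kl*/'.

/*192kl*/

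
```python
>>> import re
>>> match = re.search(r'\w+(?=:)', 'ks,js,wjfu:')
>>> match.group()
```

The lookaround is zero-width — it requires the adjacent text to match without consuming it, so the asserted text isn't part of the match.
The match spans [6:10] → 'wjfu'.

'wjfu'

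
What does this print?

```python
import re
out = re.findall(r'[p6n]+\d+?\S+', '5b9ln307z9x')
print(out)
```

['n307z9x']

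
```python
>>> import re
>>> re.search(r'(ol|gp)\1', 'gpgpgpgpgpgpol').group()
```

`\1` has to match the exact text group 1 already captured.
The match spans [0:4] → 'gpgp'.

'gpgp'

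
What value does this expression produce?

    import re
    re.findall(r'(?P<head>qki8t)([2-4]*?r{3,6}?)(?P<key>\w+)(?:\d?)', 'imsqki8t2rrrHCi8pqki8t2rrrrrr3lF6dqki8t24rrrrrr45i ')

This matches the literal 'qki', then the literal '8t' (captured as 'head'); then zero or more of a character in [2-4] (lazy), then 3 to 6 of a literal 'r' (lazy) (captured); then one or more of a word character (captured as 'key'); then optionally a digit (non-capturing group).
Matches: at [3:50] match 'qki8t2rrrHCi8pqki8t2rrrrrr3lF6dqki8t24rrrrrr45i', groups = ('qki8t', '2rrr', 'HCi8pqki8t2rrrrrr3lF6dqki8t24rrrrrr45i').
`findall` packs the 3 group values into a tuple for every match.

[('qki8t', '2rrr', 'HCi8pqki8t2rrrrrr3lF6dqki8t24rrrrrr45i')]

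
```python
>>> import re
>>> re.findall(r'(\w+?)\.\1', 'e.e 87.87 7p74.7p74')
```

['e', '87', '7p74']

`\1` is not a pattern — it's the concrete string captured by group 1, re-applied verbatim.
Because there's exactly one group, `findall` drops the full match and keeps group 1 from each hit.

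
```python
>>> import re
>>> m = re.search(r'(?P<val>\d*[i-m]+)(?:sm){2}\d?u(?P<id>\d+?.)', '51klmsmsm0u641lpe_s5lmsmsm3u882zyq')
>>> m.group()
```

This matches zero or more of a digit, then one or more of a character in [i-m] (captured as 'val'); then the literal 'sm' repeated 2 times, then optionally a digit, then a literal 'u'; then one or more of a digit (lazy), then any character (captured as 'id').
Because the quantifier is non-greedy, it stops expanding at the earliest point where the rest of the pattern can succeed.
`search` walks the string left to right and returns the first match it finds.
The match spans [0:13] → '51klmsmsm0u64'.
Captured: group 1 = '51klm', group 2 = '64'.

'51klmsmsm0u64'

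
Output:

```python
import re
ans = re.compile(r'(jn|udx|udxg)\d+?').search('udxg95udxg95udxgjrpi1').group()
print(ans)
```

udxg9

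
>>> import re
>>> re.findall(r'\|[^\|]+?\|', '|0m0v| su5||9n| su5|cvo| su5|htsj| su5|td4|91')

Scanning left to right: at [0:6] → '|0m0v|'; at [11:15] → '|9n|'; at [19:24] → '|cvo|'; at [28:34] → '|htsj|'; at [38:43] → '|td4|'.
`findall` yields the raw match text (5 of them) because the pattern has no groups.

['|0m0v|', '|9n|', '|cvo|', '|htsj|', '|td4|']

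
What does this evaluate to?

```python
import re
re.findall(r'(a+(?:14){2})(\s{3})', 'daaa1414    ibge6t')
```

[('aaa1414', '   ')]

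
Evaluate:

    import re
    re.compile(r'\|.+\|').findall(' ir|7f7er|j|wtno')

['|7f7er|j|']

Walking the string: at [3:12] → '|7f7er|j|'.
`findall` yields the raw match text (1 of them) because the pattern has no groups.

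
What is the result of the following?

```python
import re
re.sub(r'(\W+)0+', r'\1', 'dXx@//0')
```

'dXx@//'

Each match is replaced using the text its own group 1 captured.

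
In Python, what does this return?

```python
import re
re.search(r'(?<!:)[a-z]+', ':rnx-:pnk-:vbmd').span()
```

`(?!…)`/`(?<!…)` only lets a position through if the neighbouring text does NOT match; no characters are consumed.
Unlike `match`, `search` isn't anchored — it looks for the pattern anywhere in the string.
The match spans [2:4] → 'nx'.

(2, 4)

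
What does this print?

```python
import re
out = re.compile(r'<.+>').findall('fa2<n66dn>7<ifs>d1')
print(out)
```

['<n66dn>7<ifs>']

Walking the string: at [3:16] → '<n66dn>7<ifs>'.
With no groups in the pattern, `findall` gives back each whole match — 1 here.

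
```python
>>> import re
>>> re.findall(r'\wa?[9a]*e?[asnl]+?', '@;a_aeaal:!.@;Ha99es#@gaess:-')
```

['_aea', 'al', 'Ha99es', 'gaes']

With no groups in the pattern, `findall` gives back each whole match — 4 here.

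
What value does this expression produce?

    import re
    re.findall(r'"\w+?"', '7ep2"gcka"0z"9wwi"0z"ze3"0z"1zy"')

Since nothing is captured, `findall` lists the 4 matched substrings directly.

['"gcka"', '"9wwi"', '"ze3"', '"1zy"']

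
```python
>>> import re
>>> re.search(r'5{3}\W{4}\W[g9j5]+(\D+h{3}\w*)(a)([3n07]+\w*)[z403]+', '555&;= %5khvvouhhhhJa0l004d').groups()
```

Pattern: exactly 3 of a literal '5', then exactly 4 of a non-word character, then a non-word character; then one or more of one of [g9j5]; then one or more of a non-digit, then exactly 3 of a literal 'h', then zero or more of a word character (captured); then a literal 'a' (captured); then one or more of one of [3n07], then zero or more of a word character (captured); then one or more of one of [z403].
`re.search` tries every starting position until one works.
The match spans [0:26] → '555&;= %5khvvouhhhhJa0l004'.
Captured: group 1 = 'khvvouhhhhJ', group 2 = 'a', group 3 = '0l00'.

('khvvouhhhhJ', 'a', '0l00')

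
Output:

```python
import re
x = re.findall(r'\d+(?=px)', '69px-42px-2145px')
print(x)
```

Because the assertion is zero-width, the text it checks is not consumed and won't appear in the result.
Since nothing is captured, `findall` lists the 3 matched substrings directly.

['69', '42', '2145']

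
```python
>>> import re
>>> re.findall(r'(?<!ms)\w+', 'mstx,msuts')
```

Because the assertion is negative and zero-width, positions next to the forbidden text are skipped.
No capturing groups, so `findall` returns the 2 full match strings.

['mstx', 'msuts']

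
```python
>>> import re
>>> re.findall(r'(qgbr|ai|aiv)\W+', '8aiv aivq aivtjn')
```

['aiv']

Walking the string: at [1:5] match 'aiv ', group 1 = 'aiv'.
One capturing group, so `findall` returns just the captured substring from the one match — 1 in all.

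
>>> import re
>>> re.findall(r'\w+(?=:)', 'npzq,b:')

Lookahead/lookbehind check context without consuming it, so the matched span excludes the asserted characters.
Scanning left to right: at [5:6] → 'b'.
Since nothing is captured, `findall` lists the 1 matched substring directly.

['b']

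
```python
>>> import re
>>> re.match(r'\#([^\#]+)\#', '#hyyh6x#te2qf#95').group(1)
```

'hyyh6x'

With `match`, the pattern is implicitly anchored at the beginning.
The match spans [0:8] → '#hyyh6x#'.
Captured: group 1 = 'hyyh6x'.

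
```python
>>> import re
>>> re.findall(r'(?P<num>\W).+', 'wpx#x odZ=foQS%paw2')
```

['#']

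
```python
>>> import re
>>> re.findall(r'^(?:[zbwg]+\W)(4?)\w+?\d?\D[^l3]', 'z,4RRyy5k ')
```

['4']

With a single group, `findall` returns only what that group captured — 1 item.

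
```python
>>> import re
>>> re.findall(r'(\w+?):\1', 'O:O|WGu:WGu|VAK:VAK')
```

['O', 'WGu', 'VAK']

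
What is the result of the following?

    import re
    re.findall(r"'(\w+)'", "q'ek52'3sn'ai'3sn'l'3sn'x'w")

['ek52', 'ai', 'l', 'x']

Walking the string: at [1:7] match "'ek52'", group 1 = 'ek52'; at [10:14] match "'ai'", group 1 = 'ai'; at [17:20] match "'l'", group 1 = 'l'; at [23:26] match "'x'", group 1 = 'x'.
With a single group, `findall` returns only what that group captured — 4 items.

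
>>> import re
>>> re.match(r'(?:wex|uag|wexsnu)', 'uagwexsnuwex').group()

'uag'

`match` is anchored at position 0; if the pattern doesn't fit there, it returns None.
The match spans [0:3] → 'uag'.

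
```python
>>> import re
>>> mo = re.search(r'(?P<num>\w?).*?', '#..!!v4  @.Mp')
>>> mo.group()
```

A non-greedy quantifier consumes as few characters as it can — just enough that the remainder of the pattern still matches from where it stops; whatever follows it matches normally.
The match spans [0:0] → ''.

''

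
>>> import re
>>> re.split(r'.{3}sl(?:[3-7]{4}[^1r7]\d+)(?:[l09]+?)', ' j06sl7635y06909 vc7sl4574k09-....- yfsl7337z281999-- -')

The pattern matches exactly 3 of any character, then the literal 'sl'; then exactly 4 of a character in [3-7], then any character except [1r7], then one or more of a digit (non-capturing group); then one or more of one of [l09] (lazy) (non-capturing group).
Matches to split on: at [1:16] → 'j06sl7635y06909'; at [17:29] → 'vc7sl4574k09'; at [35:51] → ' yfsl7337z281999'.
Splitting on the pattern gives 4 pieces.

[' ', ' ', '-....-', '-- -']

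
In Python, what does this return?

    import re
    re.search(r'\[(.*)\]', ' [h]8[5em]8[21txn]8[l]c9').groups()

`re.search` tries every starting position until one works.
The match spans [1:22] → '[h]8[5em]8[21txn]8[l]'.
Captured: group 1 = 'h]8[5em]8[21txn]8[l'.

('h]8[5em]8[21txn]8[l',)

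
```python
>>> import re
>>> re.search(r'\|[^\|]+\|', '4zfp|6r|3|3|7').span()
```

(4, 8)

The match spans [4:8] → '|6r|'.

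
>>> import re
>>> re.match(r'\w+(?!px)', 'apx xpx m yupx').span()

(0, 3)

`match` is anchored at position 0; if the pattern doesn't fit there, it returns None.
The match spans [0:3] → 'apx'.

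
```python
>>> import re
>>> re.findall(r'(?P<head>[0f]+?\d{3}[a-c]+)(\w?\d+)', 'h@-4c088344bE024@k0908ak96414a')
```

This matches one or more of one of [0f] (lazy), then exactly 3 of a digit, then one or more of a character in [a-c] (captured as 'head'); then optionally a word character, then one or more of a digit (captured).
Walking the string: at [18:29] match '0908ak96414', groups = ('0908a', 'k96414').
With 2 capturing groups, `findall` returns a 2-tuple per match.

[('0908a', 'k96414')]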